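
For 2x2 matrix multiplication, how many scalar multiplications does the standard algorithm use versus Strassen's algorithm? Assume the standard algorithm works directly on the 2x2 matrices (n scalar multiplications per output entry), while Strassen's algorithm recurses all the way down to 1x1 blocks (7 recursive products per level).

Matrix multiplication for 2x2 matrices:

Standard algorithm: 2^3 = 8 multiplications
Strassen's algorithm: 7^(log2(2)) = 7^1 = 7 multiplications
Savings: 8 - 7 = 1 multiplications

Standard: 8 multiplications (2^3). Strassen: 7 multiplications (7^1). Strassen reduces 8 recursive multiplications to 7 at each level.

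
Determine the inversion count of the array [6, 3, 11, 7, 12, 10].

Finding inversions in [6, 3, 11, 7, 12, 10]:

(0, 1): arr[0]=6 > arr[1]=3
(2, 3): arr[2]=11 > arr[3]=7
(2, 5): arr[2]=11 > arr[5]=10
(4, 5): arr[4]=12 > arr[5]=10

Total inversions: 4

The array has 4 inversion(s): (0,1), (2,3), (2,5), (4,5). Each pair (i,j) satisfies i < j and arr[i] > arr[j].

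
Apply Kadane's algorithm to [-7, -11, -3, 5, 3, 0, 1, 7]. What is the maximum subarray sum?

Using Kadane's algorithm on [-7, -11, -3, 5, 3, 0, 1, 7]:

Scanning through the array:
Position 1 (value -11): max_ending_here = -11, max_so_far = -7
Position 2 (value -3): max_ending_here = -3, max_so_far = -3
Position 3 (value 5): max_ending_here = 5, max_so_far = 5
Position 4 (value 3): max_ending_here = 8, max_so_far = 8
Position 5 (value 0): max_ending_here = 8, max_so_far = 8
Position 6 (value 1): max_ending_here = 9, max_so_far = 9
Position 7 (value 7): max_ending_here = 16, max_so_far = 16

Maximum subarray: [5, 3, 0, 1, 7]
Maximum sum: 16

The maximum subarray is [5, 3, 0, 1, 7] with sum 16. This subarray runs from index 3 to index 7.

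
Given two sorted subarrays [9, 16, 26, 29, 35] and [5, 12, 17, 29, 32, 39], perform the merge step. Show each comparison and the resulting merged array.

Merging process:

Compare 9 vs 5: take 5 from right. Merged: [5]
Compare 9 vs 12: take 9 from left. Merged: [5, 9]
Compare 16 vs 12: take 12 from right. Merged: [5, 9, 12]
Compare 16 vs 17: take 16 from left. Merged: [5, 9, 12, 16]
Compare 26 vs 17: take 17 from right. Merged: [5, 9, 12, 16, 17]
Compare 26 vs 29: take 26 from left. Merged: [5, 9, 12, 16, 17, 26]
Compare 29 vs 29: take 29 from left. Merged: [5, 9, 12, 16, 17, 26, 29]
Compare 35 vs 29: take 29 from right. Merged: [5, 9, 12, 16, 17, 26, 29, 29]
Compare 35 vs 32: take 32 from right. Merged: [5, 9, 12, 16, 17, 26, 29, 29, 32]
Compare 35 vs 39: take 35 from left. Merged: [5, 9, 12, 16, 17, 26, 29, 29, 32, 35]
Append remaining from right: [39]. Merged: [5, 9, 12, 16, 17, 26, 29, 29, 32, 35, 39]

Final merged array: [5, 9, 12, 16, 17, 26, 29, 29, 32, 35, 39]
Total comparisons: 10

The merged array is [5, 9, 12, 16, 17, 26, 29, 29, 32, 35, 39], requiring 10 comparisons. The merge step runs in O(n) time where n is the total number of elements.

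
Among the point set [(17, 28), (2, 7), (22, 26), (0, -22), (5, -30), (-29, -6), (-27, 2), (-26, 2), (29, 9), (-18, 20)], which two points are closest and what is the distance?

Computing all pairwise distances among 10 points:

d((17, 28), (2, 7)) = 25.807
d((17, 28), (22, 26)) = 5.3852
d((17, 28), (0, -22)) = 52.811
d((17, 28), (5, -30)) = 59.2284
d((17, 28), (-29, -6)) = 57.2014
d((17, 28), (-27, 2)) = 51.1077
d((17, 28), (-26, 2)) = 50.2494
d((17, 28), (29, 9)) = 22.4722
d((17, 28), (-18, 20)) = 35.9026
d((2, 7), (22, 26)) = 27.5862
d((2, 7), (0, -22)) = 29.0689
d((2, 7), (5, -30)) = 37.1214
d((2, 7), (-29, -6)) = 33.6155
d((2, 7), (-27, 2)) = 29.4279
d((2, 7), (-26, 2)) = 28.4429
d((2, 7), (29, 9)) = 27.074
d((2, 7), (-18, 20)) = 23.8537
d((22, 26), (0, -22)) = 52.8015
d((22, 26), (5, -30)) = 58.5235
d((22, 26), (-29, -6)) = 60.208
d((22, 26), (-27, 2)) = 54.5619
d((22, 26), (-26, 2)) = 53.6656
d((22, 26), (29, 9)) = 18.3848
d((22, 26), (-18, 20)) = 40.4475
d((0, -22), (5, -30)) = 9.434
d((0, -22), (-29, -6)) = 33.121
d((0, -22), (-27, 2)) = 36.1248
d((0, -22), (-26, 2)) = 35.3836
d((0, -22), (29, 9)) = 42.45
d((0, -22), (-18, 20)) = 45.6946
d((5, -30), (-29, -6)) = 41.6173
d((5, -30), (-27, 2)) = 45.2548
d((5, -30), (-26, 2)) = 44.5533
d((5, -30), (29, 9)) = 45.793
d((5, -30), (-18, 20)) = 55.0364
d((-29, -6), (-27, 2)) = 8.2462
d((-29, -6), (-26, 2)) = 8.544
d((-29, -6), (29, 9)) = 59.9083
d((-29, -6), (-18, 20)) = 28.2312
d((-27, 2), (-26, 2)) = 1.0 <-- minimum
d((-27, 2), (29, 9)) = 56.4358
d((-27, 2), (-18, 20)) = 20.1246
d((-26, 2), (29, 9)) = 55.4437
d((-26, 2), (-18, 20)) = 19.6977
d((29, 9), (-18, 20)) = 48.2701

Closest pair: (-27, 2) and (-26, 2) with distance 1.0

The closest pair is (-27, 2) and (-26, 2) with Euclidean distance 1.0. For 10 points, brute-force pairwise comparison is shown above. For large n, the divide-and-conquer algorithm (sort by x, recurse on halves, check the dividing strip) achieves O(n log n).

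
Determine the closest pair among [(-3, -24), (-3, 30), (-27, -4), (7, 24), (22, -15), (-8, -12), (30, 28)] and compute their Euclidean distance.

Computing all pairwise distances among 7 points:

d((-3, -24), (-3, 30)) = 54.0
d((-3, -24), (-27, -4)) = 31.241
d((-3, -24), (7, 24)) = 49.0306
d((-3, -24), (22, -15)) = 26.5707
d((-3, -24), (-8, -12)) = 13.0
d((-3, -24), (30, 28)) = 61.5873
d((-3, 30), (-27, -4)) = 41.6173
d((-3, 30), (7, 24)) = 11.6619 <-- minimum
d((-3, 30), (22, -15)) = 51.4782
d((-3, 30), (-8, -12)) = 42.2966
d((-3, 30), (30, 28)) = 33.0606
d((-27, -4), (7, 24)) = 44.0454
d((-27, -4), (22, -15)) = 50.2195
d((-27, -4), (-8, -12)) = 20.6155
d((-27, -4), (30, 28)) = 65.3682
d((7, 24), (22, -15)) = 41.7852
d((7, 24), (-8, -12)) = 39.0
d((7, 24), (30, 28)) = 23.3452
d((22, -15), (-8, -12)) = 30.1496
d((22, -15), (30, 28)) = 43.7379
d((-8, -12), (30, 28)) = 55.1725

Closest pair: (-3, 30) and (7, 24) with distance 11.6619

The closest pair is (-3, 30) and (7, 24) with Euclidean distance 11.6619. For 7 points, brute-force pairwise comparison is shown above. For large n, the divide-and-conquer algorithm (sort by x, recurse on halves, check the dividing strip) achieves O(n log n).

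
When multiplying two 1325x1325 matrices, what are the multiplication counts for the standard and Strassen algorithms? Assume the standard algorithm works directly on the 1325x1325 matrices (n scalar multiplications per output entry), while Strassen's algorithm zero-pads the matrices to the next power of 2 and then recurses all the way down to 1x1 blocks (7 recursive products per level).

Matrix multiplication for 1325x1325 matrices:

Strassen's algorithm requires power-of-2 dimensions. Pad 1325x1325 to 2048x2048 (next power of 2).

Standard algorithm: 1325^3 = 2326203125 multiplications
Strassen's algorithm: 7^(log2(2048)) = 7^11 = 1977326743 multiplications
Savings: 2326203125 - 1977326743 = 348876382 multiplications

Standard: 2326203125 multiplications (1325^3). Strassen: 1977326743 multiplications (7^11, after padding to 2048x2048). Strassen reduces 8 recursive multiplications to 7 at each level.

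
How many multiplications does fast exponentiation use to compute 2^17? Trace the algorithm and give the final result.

Computing 2^17 by squaring (build up from 2^1; each line after the first costs one multiplication):

2^1 = 2
2^2 = (2^1)^2 = 2^2 = 4
2^4 = (2^2)^2 = 4^2 = 16
2^8 = (2^4)^2 = 16^2 = 256
2^16 = (2^8)^2 = 256^2 = 65536
2^17 = 2 * 2^16 = 2 * 65536 = 131072

Result: 131072
Multiplications needed: 5 (5 lines after 2^1)

2^17 = 131072. Using exponentiation by squaring, this requires 5 multiplications. The key idea: if the exponent is even, square the half-power; if odd, multiply by the base once.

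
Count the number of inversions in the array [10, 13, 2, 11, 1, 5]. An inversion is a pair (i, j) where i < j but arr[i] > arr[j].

Finding inversions in [10, 13, 2, 11, 1, 5]:

(0, 2): arr[0]=10 > arr[2]=2
(0, 4): arr[0]=10 > arr[4]=1
(0, 5): arr[0]=10 > arr[5]=5
(1, 2): arr[1]=13 > arr[2]=2
(1, 3): arr[1]=13 > arr[3]=11
(1, 4): arr[1]=13 > arr[4]=1
(1, 5): arr[1]=13 > arr[5]=5
(2, 4): arr[2]=2 > arr[4]=1
(3, 4): arr[3]=11 > arr[4]=1
(3, 5): arr[3]=11 > arr[5]=5

Total inversions: 10

The array has 10 inversion(s): (0,2), (0,4), (0,5), (1,2), (1,3), (1,4), (1,5), (2,4), (3,4), (3,5). Each pair (i,j) satisfies i < j and arr[i] > arr[j].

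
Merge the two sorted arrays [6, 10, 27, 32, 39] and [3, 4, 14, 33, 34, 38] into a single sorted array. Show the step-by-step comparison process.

Merging process:

Compare 6 vs 3: take 3 from right. Merged: [3]
Compare 6 vs 4: take 4 from right. Merged: [3, 4]
Compare 6 vs 14: take 6 from left. Merged: [3, 4, 6]
Compare 10 vs 14: take 10 from left. Merged: [3, 4, 6, 10]
Compare 27 vs 14: take 14 from right. Merged: [3, 4, 6, 10, 14]
Compare 27 vs 33: take 27 from left. Merged: [3, 4, 6, 10, 14, 27]
Compare 32 vs 33: take 32 from left. Merged: [3, 4, 6, 10, 14, 27, 32]
Compare 39 vs 33: take 33 from right. Merged: [3, 4, 6, 10, 14, 27, 32, 33]
Compare 39 vs 34: take 34 from right. Merged: [3, 4, 6, 10, 14, 27, 32, 33, 34]
Compare 39 vs 38: take 38 from right. Merged: [3, 4, 6, 10, 14, 27, 32, 33, 34, 38]
Append remaining from left: [39]. Merged: [3, 4, 6, 10, 14, 27, 32, 33, 34, 38, 39]

Final merged array: [3, 4, 6, 10, 14, 27, 32, 33, 34, 38, 39]
Total comparisons: 10

The merged array is [3, 4, 6, 10, 14, 27, 32, 33, 34, 38, 39], requiring 10 comparisons. The merge step runs in O(n) time where n is the total number of elements.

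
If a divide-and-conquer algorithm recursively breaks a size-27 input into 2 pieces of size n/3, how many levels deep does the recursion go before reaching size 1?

For divide and conquer with division factor 3:

Problem sizes at each level:
Level 0: 27
Level 1: 9
Level 2: 3
Level 3: 1

The root is level 0 and the size-1 base case is level 3 (the tree spans levels 0 through 3, i.e. 4 levels counting the root), so the depth is the number of divisions: log_3(27) = 3

The recursion tree depth is log_3(27) = 3. At each level, the problem size is divided by 3, so it takes 3 divisions to reduce to a base case of size 1. The algorithm makes 2 recursive calls at each level.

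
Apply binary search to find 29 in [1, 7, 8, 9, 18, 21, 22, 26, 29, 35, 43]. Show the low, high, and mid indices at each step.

Binary search for 29 in [1, 7, 8, 9, 18, 21, 22, 26, 29, 35, 43]:

lo=0, hi=10, mid=5, arr[mid]=21 -> 21 < 29, search right half
lo=6, hi=10, mid=8, arr[mid]=29 -> Found target at index 8!

Binary search finds 29 at index 8 after 2 comparisons. The search repeatedly halves the search space by comparing with the middle element.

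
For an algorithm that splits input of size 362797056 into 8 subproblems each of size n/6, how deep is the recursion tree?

For divide and conquer with division factor 6:

Problem sizes at each level:
Level 0: 362797056
Level 1: 60466176
Level 2: 10077696
Level 3: 1679616
Level 4: 279936
Level 5: 46656
Level 6: 7776
Level 7: 1296
Level 8: 216
Level 9: 36
Level 10: 6
Level 11: 1

The root is level 0 and the size-1 base case is level 11 (the tree spans levels 0 through 11, i.e. 12 levels counting the root), so the depth is the number of divisions: log_6(362797056) = 11

The recursion tree depth is log_6(362797056) = 11. At each level, the problem size is divided by 6, so it takes 11 divisions to reduce to a base case of size 1. The algorithm makes 8 recursive calls at each level.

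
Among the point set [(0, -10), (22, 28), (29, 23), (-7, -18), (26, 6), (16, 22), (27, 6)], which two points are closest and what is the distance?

Computing all pairwise distances among 7 points:

d((0, -10), (22, 28)) = 43.909
d((0, -10), (29, 23)) = 43.9318
d((0, -10), (-7, -18)) = 10.6301
d((0, -10), (26, 6)) = 30.5287
d((0, -10), (16, 22)) = 35.7771
d((0, -10), (27, 6)) = 31.3847
d((22, 28), (29, 23)) = 8.6023
d((22, 28), (-7, -18)) = 54.3783
d((22, 28), (26, 6)) = 22.3607
d((22, 28), (16, 22)) = 8.4853
d((22, 28), (27, 6)) = 22.561
d((29, 23), (-7, -18)) = 54.5619
d((29, 23), (26, 6)) = 17.2627
d((29, 23), (16, 22)) = 13.0384
d((29, 23), (27, 6)) = 17.1172
d((-7, -18), (26, 6)) = 40.8044
d((-7, -18), (16, 22)) = 46.1411
d((-7, -18), (27, 6)) = 41.6173
d((26, 6), (16, 22)) = 18.868
d((26, 6), (27, 6)) = 1.0 <-- minimum
d((16, 22), (27, 6)) = 19.4165

Closest pair: (26, 6) and (27, 6) with distance 1.0

The closest pair is (26, 6) and (27, 6) with Euclidean distance 1.0. For 7 points, brute-force pairwise comparison is shown above. For large n, the divide-and-conquer algorithm (sort by x, recurse on halves, check the dividing strip) achieves O(n log n).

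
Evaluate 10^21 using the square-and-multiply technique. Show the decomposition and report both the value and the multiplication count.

Computing 10^21 by squaring (build up from 10^1; each line after the first costs one multiplication):

10^1 = 10
10^2 = (10^1)^2 = 10^2 = 100
10^4 = (10^2)^2 = 100^2 = 10000
10^5 = 10 * 10^4 = 10 * 10000 = 100000
10^10 = (10^5)^2 = 100000^2 = 10000000000
10^20 = (10^10)^2 = 10000000000^2 = 100000000000000000000
10^21 = 10 * 10^20 = 10 * 100000000000000000000 = 1000000000000000000000

Result: 1000000000000000000000
Multiplications needed: 6 (6 lines after 10^1)

10^21 = 1000000000000000000000. Using exponentiation by squaring, this requires 6 multiplications. The key idea: if the exponent is even, square the half-power; if odd, multiply by the base once.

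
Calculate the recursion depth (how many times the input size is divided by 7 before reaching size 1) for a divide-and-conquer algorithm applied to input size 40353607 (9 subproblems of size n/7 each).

For divide and conquer with division factor 7:

Problem sizes at each level:
Level 0: 40353607
Level 1: 5764801
Level 2: 823543
Level 3: 117649
Level 4: 16807
Level 5: 2401
Level 6: 343
Level 7: 49
Level 8: 7
Level 9: 1

The root is level 0 and the size-1 base case is level 9 (the tree spans levels 0 through 9, i.e. 10 levels counting the root), so the depth is the number of divisions: log_7(40353607) = 9

The recursion tree depth is log_7(40353607) = 9. At each level, the problem size is divided by 7, so it takes 9 divisions to reduce to a base case of size 1. The algorithm makes 9 recursive calls at each level.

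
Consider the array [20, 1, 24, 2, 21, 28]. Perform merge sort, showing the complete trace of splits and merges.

Merge sort trace:

Split: [20, 1, 24, 2, 21, 28] -> [20, 1, 24] and [2, 21, 28]
  Split: [20, 1, 24] -> [20] and [1, 24]
    Split: [1, 24] -> [1] and [24]
    Merge: [1] + [24] -> [1, 24]
  Merge: [20] + [1, 24] -> [1, 20, 24]
  Split: [2, 21, 28] -> [2] and [21, 28]
    Split: [21, 28] -> [21] and [28]
    Merge: [21] + [28] -> [21, 28]
  Merge: [2] + [21, 28] -> [2, 21, 28]
Merge: [1, 20, 24] + [2, 21, 28] -> [1, 2, 20, 21, 24, 28]

Final sorted array: [1, 2, 20, 21, 24, 28]

The merge sort proceeds by recursively splitting the array and merging sorted halves.
After all merges, the sorted array is [1, 2, 20, 21, 24, 28].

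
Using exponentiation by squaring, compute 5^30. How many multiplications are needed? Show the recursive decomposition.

Computing 5^30 by squaring (build up from 5^1; each line after the first costs one multiplication):

5^1 = 5
5^2 = (5^1)^2 = 5^2 = 25
5^3 = 5 * 5^2 = 5 * 25 = 125
5^6 = (5^3)^2 = 125^2 = 15625
5^7 = 5 * 5^6 = 5 * 15625 = 78125
5^14 = (5^7)^2 = 78125^2 = 6103515625
5^15 = 5 * 5^14 = 5 * 6103515625 = 30517578125
5^30 = (5^15)^2 = 30517578125^2 = 931322574615478515625

Result: 931322574615478515625
Multiplications needed: 7 (7 lines after 5^1)

5^30 = 931322574615478515625. Using exponentiation by squaring, this requires 7 multiplications. The key idea: if the exponent is even, square the half-power; if odd, multiply by the base once.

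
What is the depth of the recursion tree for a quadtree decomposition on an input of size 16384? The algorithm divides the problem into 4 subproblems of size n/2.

For divide and conquer with division factor 2:

Problem sizes at each level:
Level 0: 16384
Level 1: 8192
Level 2: 4096
Level 3: 2048
Level 4: 1024
Level 5: 512
Level 6: 256
Level 7: 128
Level 8: 64
Level 9: 32
Level 10: 16
Level 11: 8
Level 12: 4
Level 13: 2
Level 14: 1

The root is level 0 and the size-1 base case is level 14 (the tree spans levels 0 through 14, i.e. 15 levels counting the root), so the depth is the number of divisions: log_2(16384) = 14

The recursion tree depth is log_2(16384) = 14. At each level, the problem size is divided by 2, so it takes 14 divisions to reduce to a base case of size 1. The algorithm makes 4 recursive calls at each level.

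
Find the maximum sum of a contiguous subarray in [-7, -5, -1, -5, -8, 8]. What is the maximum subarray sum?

Using Kadane's algorithm on [-7, -5, -1, -5, -8, 8]:

Scanning through the array:
Position 1 (value -5): max_ending_here = -5, max_so_far = -5
Position 2 (value -1): max_ending_here = -1, max_so_far = -1
Position 3 (value -5): max_ending_here = -5, max_so_far = -1
Position 4 (value -8): max_ending_here = -8, max_so_far = -1
Position 5 (value 8): max_ending_here = 8, max_so_far = 8

Maximum subarray: [8]
Maximum sum: 8

The maximum subarray is [8] with sum 8. This subarray runs from index 5 to index 5.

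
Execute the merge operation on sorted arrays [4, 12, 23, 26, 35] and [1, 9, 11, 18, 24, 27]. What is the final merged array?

Merging process:

Compare 4 vs 1: take 1 from right. Merged: [1]
Compare 4 vs 9: take 4 from left. Merged: [1, 4]
Compare 12 vs 9: take 9 from right. Merged: [1, 4, 9]
Compare 12 vs 11: take 11 from right. Merged: [1, 4, 9, 11]
Compare 12 vs 18: take 12 from left. Merged: [1, 4, 9, 11, 12]
Compare 23 vs 18: take 18 from right. Merged: [1, 4, 9, 11, 12, 18]
Compare 23 vs 24: take 23 from left. Merged: [1, 4, 9, 11, 12, 18, 23]
Compare 26 vs 24: take 24 from right. Merged: [1, 4, 9, 11, 12, 18, 23, 24]
Compare 26 vs 27: take 26 from left. Merged: [1, 4, 9, 11, 12, 18, 23, 24, 26]
Compare 35 vs 27: take 27 from right. Merged: [1, 4, 9, 11, 12, 18, 23, 24, 26, 27]
Append remaining from left: [35]. Merged: [1, 4, 9, 11, 12, 18, 23, 24, 26, 27, 35]

Final merged array: [1, 4, 9, 11, 12, 18, 23, 24, 26, 27, 35]
Total comparisons: 10

The merged array is [1, 4, 9, 11, 12, 18, 23, 24, 26, 27, 35], requiring 10 comparisons. The merge step runs in O(n) time where n is the total number of elements.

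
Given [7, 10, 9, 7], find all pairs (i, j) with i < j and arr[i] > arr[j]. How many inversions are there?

Finding inversions in [7, 10, 9, 7]:

(1, 2): arr[1]=10 > arr[2]=9
(1, 3): arr[1]=10 > arr[3]=7
(2, 3): arr[2]=9 > arr[3]=7

Total inversions: 3

The array has 3 inversion(s): (1,2), (1,3), (2,3). Each pair (i,j) satisfies i < j and arr[i] > arr[j].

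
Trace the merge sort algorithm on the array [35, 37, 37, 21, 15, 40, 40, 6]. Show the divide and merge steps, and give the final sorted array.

Merge sort trace:

Split: [35, 37, 37, 21, 15, 40, 40, 6] -> [35, 37, 37, 21] and [15, 40, 40, 6]
  Split: [35, 37, 37, 21] -> [35, 37] and [37, 21]
    Split: [35, 37] -> [35] and [37]
    Merge: [35] + [37] -> [35, 37]
    Split: [37, 21] -> [37] and [21]
    Merge: [37] + [21] -> [21, 37]
  Merge: [35, 37] + [21, 37] -> [21, 35, 37, 37]
  Split: [15, 40, 40, 6] -> [15, 40] and [40, 6]
    Split: [15, 40] -> [15] and [40]
    Merge: [15] + [40] -> [15, 40]
    Split: [40, 6] -> [40] and [6]
    Merge: [40] + [6] -> [6, 40]
  Merge: [15, 40] + [6, 40] -> [6, 15, 40, 40]
Merge: [21, 35, 37, 37] + [6, 15, 40, 40] -> [6, 15, 21, 35, 37, 37, 40, 40]

Final sorted array: [6, 15, 21, 35, 37, 37, 40, 40]

The merge sort proceeds by recursively splitting the array and merging sorted halves.
After all merges, the sorted array is [6, 15, 21, 35, 37, 37, 40, 40].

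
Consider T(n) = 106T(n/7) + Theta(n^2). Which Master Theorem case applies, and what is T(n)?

Master Theorem for T(n) = 106T(n/7) + O(n^2):

a = 106, b = 7, c = 2
log_b(a) = log_7(106) = 2.3965

Case 1: c = 2 < log_7(106) = 2.3965
T(n) = O(n^(log_7 106))

For T(n) = 106T(n/7) + O(n^2): log_7(106) = 2.3965. This is Case 1 of the Master Theorem (c < log_b(a), work dominated by leaves), giving O(n^(log_7 106)).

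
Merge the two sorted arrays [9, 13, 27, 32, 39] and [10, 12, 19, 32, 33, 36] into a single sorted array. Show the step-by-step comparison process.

Merging process:

Compare 9 vs 10: take 9 from left. Merged: [9]
Compare 13 vs 10: take 10 from right. Merged: [9, 10]
Compare 13 vs 12: take 12 from right. Merged: [9, 10, 12]
Compare 13 vs 19: take 13 from left. Merged: [9, 10, 12, 13]
Compare 27 vs 19: take 19 from right. Merged: [9, 10, 12, 13, 19]
Compare 27 vs 32: take 27 from left. Merged: [9, 10, 12, 13, 19, 27]
Compare 32 vs 32: take 32 from left. Merged: [9, 10, 12, 13, 19, 27, 32]
Compare 39 vs 32: take 32 from right. Merged: [9, 10, 12, 13, 19, 27, 32, 32]
Compare 39 vs 33: take 33 from right. Merged: [9, 10, 12, 13, 19, 27, 32, 32, 33]
Compare 39 vs 36: take 36 from right. Merged: [9, 10, 12, 13, 19, 27, 32, 32, 33, 36]
Append remaining from left: [39]. Merged: [9, 10, 12, 13, 19, 27, 32, 32, 33, 36, 39]

Final merged array: [9, 10, 12, 13, 19, 27, 32, 32, 33, 36, 39]
Total comparisons: 10

The merged array is [9, 10, 12, 13, 19, 27, 32, 32, 33, 36, 39], requiring 10 comparisons. The merge step runs in O(n) time where n is the total number of elements.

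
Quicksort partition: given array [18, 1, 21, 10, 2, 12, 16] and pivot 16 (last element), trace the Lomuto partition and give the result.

Lomuto partition with pivot = 16:

Initial array: [18, 1, 21, 10, 2, 12, 16]

arr[0]=18 > 16: no swap
arr[1]=1 <= 16: swap with position 0, array becomes [1, 18, 21, 10, 2, 12, 16]
arr[2]=21 > 16: no swap
arr[3]=10 <= 16: swap with position 1, array becomes [1, 10, 21, 18, 2, 12, 16]
arr[4]=2 <= 16: swap with position 2, array becomes [1, 10, 2, 18, 21, 12, 16]
arr[5]=12 <= 16: swap with position 3, array becomes [1, 10, 2, 12, 21, 18, 16]

Place pivot at position 4: [1, 10, 2, 12, 16, 18, 21]
Pivot position: 4

After partitioning with pivot 16, the array becomes [1, 10, 2, 12, 16, 18, 21]. The pivot is placed at index 4. All elements to the left of the pivot are <= 16, and all elements to the right are > 16.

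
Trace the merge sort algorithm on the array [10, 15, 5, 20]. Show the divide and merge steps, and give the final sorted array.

Merge sort trace:

Split: [10, 15, 5, 20] -> [10, 15] and [5, 20]
  Split: [10, 15] -> [10] and [15]
  Merge: [10] + [15] -> [10, 15]
  Split: [5, 20] -> [5] and [20]
  Merge: [5] + [20] -> [5, 20]
Merge: [10, 15] + [5, 20] -> [5, 10, 15, 20]

Final sorted array: [5, 10, 15, 20]

The merge sort proceeds by recursively splitting the array and merging sorted halves.
After all merges, the sorted array is [5, 10, 15, 20].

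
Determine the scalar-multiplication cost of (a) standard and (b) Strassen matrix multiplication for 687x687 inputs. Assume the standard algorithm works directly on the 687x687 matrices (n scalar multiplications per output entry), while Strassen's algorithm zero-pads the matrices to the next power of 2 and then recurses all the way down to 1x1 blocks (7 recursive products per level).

Matrix multiplication for 687x687 matrices:

Strassen's algorithm requires power-of-2 dimensions. Pad 687x687 to 1024x1024 (next power of 2).

Standard algorithm: 687^3 = 324242703 multiplications
Strassen's algorithm: 7^(log2(1024)) = 7^10 = 282475249 multiplications
Savings: 324242703 - 282475249 = 41767454 multiplications

Standard: 324242703 multiplications (687^3). Strassen: 282475249 multiplications (7^10, after padding to 1024x1024). Strassen reduces 8 recursive multiplications to 7 at each level.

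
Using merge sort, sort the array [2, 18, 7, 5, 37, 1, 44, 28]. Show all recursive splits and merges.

Merge sort trace:

Split: [2, 18, 7, 5, 37, 1, 44, 28] -> [2, 18, 7, 5] and [37, 1, 44, 28]
  Split: [2, 18, 7, 5] -> [2, 18] and [7, 5]
    Split: [2, 18] -> [2] and [18]
    Merge: [2] + [18] -> [2, 18]
    Split: [7, 5] -> [7] and [5]
    Merge: [7] + [5] -> [5, 7]
  Merge: [2, 18] + [5, 7] -> [2, 5, 7, 18]
  Split: [37, 1, 44, 28] -> [37, 1] and [44, 28]
    Split: [37, 1] -> [37] and [1]
    Merge: [37] + [1] -> [1, 37]
    Split: [44, 28] -> [44] and [28]
    Merge: [44] + [28] -> [28, 44]
  Merge: [1, 37] + [28, 44] -> [1, 28, 37, 44]
Merge: [2, 5, 7, 18] + [1, 28, 37, 44] -> [1, 2, 5, 7, 18, 28, 37, 44]

Final sorted array: [1, 2, 5, 7, 18, 28, 37, 44]

The merge sort proceeds by recursively splitting the array and merging sorted halves.
After all merges, the sorted array is [1, 2, 5, 7, 18, 28, 37, 44].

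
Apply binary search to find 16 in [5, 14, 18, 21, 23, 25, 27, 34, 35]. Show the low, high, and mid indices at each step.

Binary search for 16 in [5, 14, 18, 21, 23, 25, 27, 34, 35]:

lo=0, hi=8, mid=4, arr[mid]=23 -> 23 > 16, search left half
lo=0, hi=3, mid=1, arr[mid]=14 -> 14 < 16, search right half
lo=2, hi=3, mid=2, arr[mid]=18 -> 18 > 16, search left half
lo=2 > hi=1, target 16 not found

Binary search determines that 16 is not in the array after 3 comparisons. The search space was exhausted without finding the target.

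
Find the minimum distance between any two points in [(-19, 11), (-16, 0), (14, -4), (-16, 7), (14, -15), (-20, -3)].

Computing all pairwise distances among 6 points:

d((-19, 11), (-16, 0)) = 11.4018
d((-19, 11), (14, -4)) = 36.2491
d((-19, 11), (-16, 7)) = 5.0 <-- minimum
d((-19, 11), (14, -15)) = 42.0119
d((-19, 11), (-20, -3)) = 14.0357
d((-16, 0), (14, -4)) = 30.2655
d((-16, 0), (-16, 7)) = 7.0
d((-16, 0), (14, -15)) = 33.541
d((-16, 0), (-20, -3)) = 5.0 <-- minimum
d((14, -4), (-16, 7)) = 31.9531
d((14, -4), (14, -15)) = 11.0
d((14, -4), (-20, -3)) = 34.0147
d((-16, 7), (14, -15)) = 37.2022
d((-16, 7), (-20, -3)) = 10.7703
d((14, -15), (-20, -3)) = 36.0555

Minimum distance: 5.0 (tie among 2 pairs: (-19, 11) and (-16, 7); (-16, 0) and (-20, -3))

The minimum Euclidean distance is 5.0. There is a tie: 2 pairs achieve this minimum — (-19, 11) and (-16, 7); (-16, 0) and (-20, -3). Any of these is a valid closest pair. For 6 points, brute-force pairwise comparison is shown above. For large n, the divide-and-conquer algorithm (sort by x, recurse on halves, check the dividing strip) achieves O(n log n).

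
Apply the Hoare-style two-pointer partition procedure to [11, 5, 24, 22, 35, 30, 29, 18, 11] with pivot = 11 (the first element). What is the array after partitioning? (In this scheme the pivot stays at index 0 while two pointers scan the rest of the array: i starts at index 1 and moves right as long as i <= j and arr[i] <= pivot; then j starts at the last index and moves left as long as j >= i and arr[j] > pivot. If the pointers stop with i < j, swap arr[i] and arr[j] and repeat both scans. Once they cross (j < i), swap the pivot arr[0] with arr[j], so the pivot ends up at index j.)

Hoare-style two-pointer partition with pivot = 11:

Initial array: [11, 5, 24, 22, 35, 30, 29, 18, 11]

Pointers start at i = 1, j = 8.
i stops at index 2 (arr[2]=24 > 11), j stops at index 8 (arr[8]=11 <= 11): swap arr[2] and arr[8], array becomes [11, 5, 11, 22, 35, 30, 29, 18, 24]
i ends at 3, j ends at 2: the pointers have crossed (j < i), so scanning stops.

Swap pivot arr[0] with arr[2] to place pivot at position 2: [11, 5, 11, 22, 35, 30, 29, 18, 24]
Pivot position: 2

After partitioning with pivot 11, the array becomes [11, 5, 11, 22, 35, 30, 29, 18, 24]. The pivot is placed at index 2. All elements to the left of the pivot are <= 11, and all elements to the right are > 11.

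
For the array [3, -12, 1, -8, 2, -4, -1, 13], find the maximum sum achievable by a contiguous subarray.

Using Kadane's algorithm on [3, -12, 1, -8, 2, -4, -1, 13]:

Scanning through the array:
Position 1 (value -12): max_ending_here = -9, max_so_far = 3
Position 2 (value 1): max_ending_here = 1, max_so_far = 3
Position 3 (value -8): max_ending_here = -7, max_so_far = 3
Position 4 (value 2): max_ending_here = 2, max_so_far = 3
Position 5 (value -4): max_ending_here = -2, max_so_far = 3
Position 6 (value -1): max_ending_here = -1, max_so_far = 3
Position 7 (value 13): max_ending_here = 13, max_so_far = 13

Maximum subarray: [13]
Maximum sum: 13

The maximum subarray is [13] with sum 13. This subarray runs from index 7 to index 7.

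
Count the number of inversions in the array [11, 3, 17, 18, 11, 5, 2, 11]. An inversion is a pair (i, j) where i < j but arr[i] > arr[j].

Finding inversions in [11, 3, 17, 18, 11, 5, 2, 11]:

(0, 1): arr[0]=11 > arr[1]=3
(0, 5): arr[0]=11 > arr[5]=5
(0, 6): arr[0]=11 > arr[6]=2
(1, 6): arr[1]=3 > arr[6]=2
(2, 4): arr[2]=17 > arr[4]=11
(2, 5): arr[2]=17 > arr[5]=5
(2, 6): arr[2]=17 > arr[6]=2
(2, 7): arr[2]=17 > arr[7]=11
(3, 4): arr[3]=18 > arr[4]=11
(3, 5): arr[3]=18 > arr[5]=5
(3, 6): arr[3]=18 > arr[6]=2
(3, 7): arr[3]=18 > arr[7]=11
(4, 5): arr[4]=11 > arr[5]=5
(4, 6): arr[4]=11 > arr[6]=2
(5, 6): arr[5]=5 > arr[6]=2

Total inversions: 15

The array has 15 inversion(s): (0,1), (0,5), (0,6), (1,6), (2,4), (2,5), (2,6), (2,7), (3,4), (3,5), (3,6), (3,7), (4,5), (4,6), (5,6). Each pair (i,j) satisfies i < j and arr[i] > arr[j].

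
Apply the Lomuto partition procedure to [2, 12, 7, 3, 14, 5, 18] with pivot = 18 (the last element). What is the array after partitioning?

Lomuto partition with pivot = 18:

Initial array: [2, 12, 7, 3, 14, 5, 18]

arr[0]=2 <= 18: swap with position 0, array becomes [2, 12, 7, 3, 14, 5, 18]
arr[1]=12 <= 18: swap with position 1, array becomes [2, 12, 7, 3, 14, 5, 18]
arr[2]=7 <= 18: swap with position 2, array becomes [2, 12, 7, 3, 14, 5, 18]
arr[3]=3 <= 18: swap with position 3, array becomes [2, 12, 7, 3, 14, 5, 18]
arr[4]=14 <= 18: swap with position 4, array becomes [2, 12, 7, 3, 14, 5, 18]
arr[5]=5 <= 18: swap with position 5, array becomes [2, 12, 7, 3, 14, 5, 18]

Place pivot at position 6: [2, 12, 7, 3, 14, 5, 18]
Pivot position: 6

After partitioning with pivot 18, the array becomes [2, 12, 7, 3, 14, 5, 18]. The pivot is placed at index 6. All elements to the left of the pivot are <= 18, and all elements to the right are > 18.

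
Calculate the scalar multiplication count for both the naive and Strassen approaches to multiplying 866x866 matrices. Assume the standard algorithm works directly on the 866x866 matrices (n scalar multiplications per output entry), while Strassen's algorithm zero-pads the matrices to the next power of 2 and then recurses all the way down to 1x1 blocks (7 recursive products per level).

Matrix multiplication for 866x866 matrices:

Strassen's algorithm requires power-of-2 dimensions. Pad 866x866 to 1024x1024 (next power of 2).

Standard algorithm: 866^3 = 649461896 multiplications
Strassen's algorithm: 7^(log2(1024)) = 7^10 = 282475249 multiplications
Savings: 649461896 - 282475249 = 366986647 multiplications

Standard: 649461896 multiplications (866^3). Strassen: 282475249 multiplications (7^10, after padding to 1024x1024). Strassen reduces 8 recursive multiplications to 7 at each level.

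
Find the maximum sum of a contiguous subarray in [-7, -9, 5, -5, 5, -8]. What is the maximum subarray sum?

Using Kadane's algorithm on [-7, -9, 5, -5, 5, -8]:

Scanning through the array:
Position 1 (value -9): max_ending_here = -9, max_so_far = -7
Position 2 (value 5): max_ending_here = 5, max_so_far = 5
Position 3 (value -5): max_ending_here = 0, max_so_far = 5
Position 4 (value 5): max_ending_here = 5, max_so_far = 5
Position 5 (value -8): max_ending_here = -3, max_so_far = 5

Maximum subarray: [5]
Maximum sum: 5

The maximum subarray is [5] with sum 5. This subarray runs from index 2 to index 2.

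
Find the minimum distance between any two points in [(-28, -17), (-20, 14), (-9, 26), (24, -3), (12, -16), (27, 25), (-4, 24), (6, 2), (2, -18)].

Computing all pairwise distances among 9 points:

d((-28, -17), (-20, 14)) = 32.0156
d((-28, -17), (-9, 26)) = 47.0106
d((-28, -17), (24, -3)) = 53.8516
d((-28, -17), (12, -16)) = 40.0125
d((-28, -17), (27, 25)) = 69.2026
d((-28, -17), (-4, 24)) = 47.5079
d((-28, -17), (6, 2)) = 38.9487
d((-28, -17), (2, -18)) = 30.0167
d((-20, 14), (-9, 26)) = 16.2788
d((-20, 14), (24, -3)) = 47.1699
d((-20, 14), (12, -16)) = 43.8634
d((-20, 14), (27, 25)) = 48.2701
d((-20, 14), (-4, 24)) = 18.868
d((-20, 14), (6, 2)) = 28.6356
d((-20, 14), (2, -18)) = 38.833
d((-9, 26), (24, -3)) = 43.9318
d((-9, 26), (12, -16)) = 46.9574
d((-9, 26), (27, 25)) = 36.0139
d((-9, 26), (-4, 24)) = 5.3852 <-- minimum
d((-9, 26), (6, 2)) = 28.3019
d((-9, 26), (2, -18)) = 45.3542
d((24, -3), (12, -16)) = 17.6918
d((24, -3), (27, 25)) = 28.1603
d((24, -3), (-4, 24)) = 38.8973
d((24, -3), (6, 2)) = 18.6815
d((24, -3), (2, -18)) = 26.6271
d((12, -16), (27, 25)) = 43.6578
d((12, -16), (-4, 24)) = 43.0813
d((12, -16), (6, 2)) = 18.9737
d((12, -16), (2, -18)) = 10.198
d((27, 25), (-4, 24)) = 31.0161
d((27, 25), (6, 2)) = 31.1448
d((27, 25), (2, -18)) = 49.7393
d((-4, 24), (6, 2)) = 24.1661
d((-4, 24), (2, -18)) = 42.4264
d((6, 2), (2, -18)) = 20.3961

Closest pair: (-9, 26) and (-4, 24) with distance 5.3852

The closest pair is (-9, 26) and (-4, 24) with Euclidean distance 5.3852. For 9 points, brute-force pairwise comparison is shown above. For large n, the divide-and-conquer algorithm (sort by x, recurse on halves, check the dividing strip) achieves O(n log n).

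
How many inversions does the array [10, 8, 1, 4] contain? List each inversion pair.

Finding inversions in [10, 8, 1, 4]:

(0, 1): arr[0]=10 > arr[1]=8
(0, 2): arr[0]=10 > arr[2]=1
(0, 3): arr[0]=10 > arr[3]=4
(1, 2): arr[1]=8 > arr[2]=1
(1, 3): arr[1]=8 > arr[3]=4

Total inversions: 5

The array has 5 inversion(s): (0,1), (0,2), (0,3), (1,2), (1,3). Each pair (i,j) satisfies i < j and arr[i] > arr[j].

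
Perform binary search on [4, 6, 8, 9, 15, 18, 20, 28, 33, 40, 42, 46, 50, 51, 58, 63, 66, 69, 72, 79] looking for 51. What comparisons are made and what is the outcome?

Binary search for 51 in [4, 6, 8, 9, 15, 18, 20, 28, 33, 40, 42, 46, 50, 51, 58, 63, 66, 69, 72, 79]:

lo=0, hi=19, mid=9, arr[mid]=40 -> 40 < 51, search right half
lo=10, hi=19, mid=14, arr[mid]=58 -> 58 > 51, search left half
lo=10, hi=13, mid=11, arr[mid]=46 -> 46 < 51, search right half
lo=12, hi=13, mid=12, arr[mid]=50 -> 50 < 51, search right half
lo=13, hi=13, mid=13, arr[mid]=51 -> Found target at index 13!

Binary search finds 51 at index 13 after 5 comparisons. The search repeatedly halves the search space by comparing with the middle element.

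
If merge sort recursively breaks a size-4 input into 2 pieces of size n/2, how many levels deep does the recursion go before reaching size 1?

For divide and conquer with division factor 2:

Problem sizes at each level:
Level 0: 4
Level 1: 2
Level 2: 1

The root is level 0 and the size-1 base case is level 2 (the tree spans levels 0 through 2, i.e. 3 levels counting the root), so the depth is the number of divisions: log_2(4) = 2

The recursion tree depth is log_2(4) = 2. At each level, the problem size is divided by 2, so it takes 2 divisions to reduce to a base case of size 1. The algorithm makes 2 recursive calls at each level.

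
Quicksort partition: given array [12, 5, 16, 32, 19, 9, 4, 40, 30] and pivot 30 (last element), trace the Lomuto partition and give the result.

Lomuto partition with pivot = 30:

Initial array: [12, 5, 16, 32, 19, 9, 4, 40, 30]

arr[0]=12 <= 30: swap with position 0, array becomes [12, 5, 16, 32, 19, 9, 4, 40, 30]
arr[1]=5 <= 30: swap with position 1, array becomes [12, 5, 16, 32, 19, 9, 4, 40, 30]
arr[2]=16 <= 30: swap with position 2, array becomes [12, 5, 16, 32, 19, 9, 4, 40, 30]
arr[3]=32 > 30: no swap
arr[4]=19 <= 30: swap with position 3, array becomes [12, 5, 16, 19, 32, 9, 4, 40, 30]
arr[5]=9 <= 30: swap with position 4, array becomes [12, 5, 16, 19, 9, 32, 4, 40, 30]
arr[6]=4 <= 30: swap with position 5, array becomes [12, 5, 16, 19, 9, 4, 32, 40, 30]
arr[7]=40 > 30: no swap

Place pivot at position 6: [12, 5, 16, 19, 9, 4, 30, 40, 32]
Pivot position: 6

After partitioning with pivot 30, the array becomes [12, 5, 16, 19, 9, 4, 30, 40, 32]. The pivot is placed at index 6. All elements to the left of the pivot are <= 30, and all elements to the right are > 30.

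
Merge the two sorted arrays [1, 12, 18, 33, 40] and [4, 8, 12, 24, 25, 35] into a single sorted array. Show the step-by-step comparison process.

Merging process:

Compare 1 vs 4: take 1 from left. Merged: [1]
Compare 12 vs 4: take 4 from right. Merged: [1, 4]
Compare 12 vs 8: take 8 from right. Merged: [1, 4, 8]
Compare 12 vs 12: take 12 from left. Merged: [1, 4, 8, 12]
Compare 18 vs 12: take 12 from right. Merged: [1, 4, 8, 12, 12]
Compare 18 vs 24: take 18 from left. Merged: [1, 4, 8, 12, 12, 18]
Compare 33 vs 24: take 24 from right. Merged: [1, 4, 8, 12, 12, 18, 24]
Compare 33 vs 25: take 25 from right. Merged: [1, 4, 8, 12, 12, 18, 24, 25]
Compare 33 vs 35: take 33 from left. Merged: [1, 4, 8, 12, 12, 18, 24, 25, 33]
Compare 40 vs 35: take 35 from right. Merged: [1, 4, 8, 12, 12, 18, 24, 25, 33, 35]
Append remaining from left: [40]. Merged: [1, 4, 8, 12, 12, 18, 24, 25, 33, 35, 40]

Final merged array: [1, 4, 8, 12, 12, 18, 24, 25, 33, 35, 40]
Total comparisons: 10

The merged array is [1, 4, 8, 12, 12, 18, 24, 25, 33, 35, 40], requiring 10 comparisons. The merge step runs in O(n) time where n is the total number of elements.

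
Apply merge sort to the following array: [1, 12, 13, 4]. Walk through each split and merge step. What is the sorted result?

Merge sort trace:

Split: [1, 12, 13, 4] -> [1, 12] and [13, 4]
  Split: [1, 12] -> [1] and [12]
  Merge: [1] + [12] -> [1, 12]
  Split: [13, 4] -> [13] and [4]
  Merge: [13] + [4] -> [4, 13]
Merge: [1, 12] + [4, 13] -> [1, 4, 12, 13]

Final sorted array: [1, 4, 12, 13]

The merge sort proceeds by recursively splitting the array and merging sorted halves.
After all merges, the sorted array is [1, 4, 12, 13].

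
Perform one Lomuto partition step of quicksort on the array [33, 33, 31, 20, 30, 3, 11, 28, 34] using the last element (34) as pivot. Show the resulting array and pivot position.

Lomuto partition with pivot = 34:

Initial array: [33, 33, 31, 20, 30, 3, 11, 28, 34]

arr[0]=33 <= 34: swap with position 0, array becomes [33, 33, 31, 20, 30, 3, 11, 28, 34]
arr[1]=33 <= 34: swap with position 1, array becomes [33, 33, 31, 20, 30, 3, 11, 28, 34]
arr[2]=31 <= 34: swap with position 2, array becomes [33, 33, 31, 20, 30, 3, 11, 28, 34]
arr[3]=20 <= 34: swap with position 3, array becomes [33, 33, 31, 20, 30, 3, 11, 28, 34]
arr[4]=30 <= 34: swap with position 4, array becomes [33, 33, 31, 20, 30, 3, 11, 28, 34]
arr[5]=3 <= 34: swap with position 5, array becomes [33, 33, 31, 20, 30, 3, 11, 28, 34]
arr[6]=11 <= 34: swap with position 6, array becomes [33, 33, 31, 20, 30, 3, 11, 28, 34]
arr[7]=28 <= 34: swap with position 7, array becomes [33, 33, 31, 20, 30, 3, 11, 28, 34]

Place pivot at position 8: [33, 33, 31, 20, 30, 3, 11, 28, 34]
Pivot position: 8

After partitioning with pivot 34, the array becomes [33, 33, 31, 20, 30, 3, 11, 28, 34]. The pivot is placed at index 8. All elements to the left of the pivot are <= 34, and all elements to the right are > 34.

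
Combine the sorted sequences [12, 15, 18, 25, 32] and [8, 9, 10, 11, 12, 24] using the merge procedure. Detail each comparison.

Merging process:

Compare 12 vs 8: take 8 from right. Merged: [8]
Compare 12 vs 9: take 9 from right. Merged: [8, 9]
Compare 12 vs 10: take 10 from right. Merged: [8, 9, 10]
Compare 12 vs 11: take 11 from right. Merged: [8, 9, 10, 11]
Compare 12 vs 12: take 12 from left. Merged: [8, 9, 10, 11, 12]
Compare 15 vs 12: take 12 from right. Merged: [8, 9, 10, 11, 12, 12]
Compare 15 vs 24: take 15 from left. Merged: [8, 9, 10, 11, 12, 12, 15]
Compare 18 vs 24: take 18 from left. Merged: [8, 9, 10, 11, 12, 12, 15, 18]
Compare 25 vs 24: take 24 from right. Merged: [8, 9, 10, 11, 12, 12, 15, 18, 24]
Append remaining from left: [25, 32]. Merged: [8, 9, 10, 11, 12, 12, 15, 18, 24, 25, 32]

Final merged array: [8, 9, 10, 11, 12, 12, 15, 18, 24, 25, 32]
Total comparisons: 9

The merged array is [8, 9, 10, 11, 12, 12, 15, 18, 24, 25, 32], requiring 9 comparisons. The merge step runs in O(n) time where n is the total number of elements.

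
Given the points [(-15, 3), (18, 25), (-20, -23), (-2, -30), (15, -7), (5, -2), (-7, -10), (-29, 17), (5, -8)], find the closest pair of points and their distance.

Computing all pairwise distances among 9 points:

d((-15, 3), (18, 25)) = 39.6611
d((-15, 3), (-20, -23)) = 26.4764
d((-15, 3), (-2, -30)) = 35.4683
d((-15, 3), (15, -7)) = 31.6228
d((-15, 3), (5, -2)) = 20.6155
d((-15, 3), (-7, -10)) = 15.2643
d((-15, 3), (-29, 17)) = 19.799
d((-15, 3), (5, -8)) = 22.8254
d((18, 25), (-20, -23)) = 61.2209
d((18, 25), (-2, -30)) = 58.5235
d((18, 25), (15, -7)) = 32.1403
d((18, 25), (5, -2)) = 29.9666
d((18, 25), (-7, -10)) = 43.0116
d((18, 25), (-29, 17)) = 47.676
d((18, 25), (5, -8)) = 35.4683
d((-20, -23), (-2, -30)) = 19.3132
d((-20, -23), (15, -7)) = 38.4838
d((-20, -23), (5, -2)) = 32.6497
d((-20, -23), (-7, -10)) = 18.3848
d((-20, -23), (-29, 17)) = 41.0
d((-20, -23), (5, -8)) = 29.1548
d((-2, -30), (15, -7)) = 28.6007
d((-2, -30), (5, -2)) = 28.8617
d((-2, -30), (-7, -10)) = 20.6155
d((-2, -30), (-29, 17)) = 54.2033
d((-2, -30), (5, -8)) = 23.0868
d((15, -7), (5, -2)) = 11.1803
d((15, -7), (-7, -10)) = 22.2036
d((15, -7), (-29, 17)) = 50.1199
d((15, -7), (5, -8)) = 10.0499
d((5, -2), (-7, -10)) = 14.4222
d((5, -2), (-29, 17)) = 38.9487
d((5, -2), (5, -8)) = 6.0 <-- minimum
d((-7, -10), (-29, 17)) = 34.8281
d((-7, -10), (5, -8)) = 12.1655
d((-29, 17), (5, -8)) = 42.2019

Closest pair: (5, -2) and (5, -8) with distance 6.0

The closest pair is (5, -2) and (5, -8) with Euclidean distance 6.0. For 9 points, brute-force pairwise comparison is shown above. For large n, the divide-and-conquer algorithm (sort by x, recurse on halves, check the dividing strip) achieves O(n log n).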